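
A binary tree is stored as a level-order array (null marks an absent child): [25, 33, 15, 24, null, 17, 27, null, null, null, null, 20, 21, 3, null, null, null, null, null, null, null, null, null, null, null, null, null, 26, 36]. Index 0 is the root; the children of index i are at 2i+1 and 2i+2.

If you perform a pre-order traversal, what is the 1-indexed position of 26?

Pre-order visits the node, then its left subtree, then its right subtree.
Visit 25.
At 25: go left to 33.
  Visit 33.
  At 33: go left to 24.
    24 is a leaf — visit 24.
  At 33: no right child.
At 25: go right to 15.
  Visit 15.
  At 15: go left to 17.
    Visit 17.
    At 17: go left to 20.
      20 is a leaf — visit 20.
    At 17: go right to 21.
      21 is a leaf — visit 21.
  At 15: go right to 27.
    Visit 27.
    At 27: go left to 3.
      Visit 3.
      At 3: go left to 26.
        26 is a leaf — visit 26.
      At 3: go right to 36.
        36 is a leaf — visit 36.
    At 27: no right child.
Full pre-order sequence: 25, 33, 24, 15, 17, 20, 21, 27, 3, 26, 36.

10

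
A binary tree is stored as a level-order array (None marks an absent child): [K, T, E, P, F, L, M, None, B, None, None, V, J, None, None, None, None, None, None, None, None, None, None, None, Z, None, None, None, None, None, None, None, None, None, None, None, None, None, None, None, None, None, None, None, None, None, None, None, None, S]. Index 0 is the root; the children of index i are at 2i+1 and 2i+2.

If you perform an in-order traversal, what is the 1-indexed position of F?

In-order visits the left subtree, then the node, then the right subtree.
At K: go left to T.
  At T: go left to P.
    At P: no left child.
    Visit P.
    At P: go right to B.
      B is a leaf — visit B.
  Visit T.
  At T: go right to F.
    F is a leaf — visit F.
Visit K.
At K: go right to E.
  At E: go left to L.
    At L: go left to V.
      At V: no left child.
      Visit V.
      At V: go right to Z.
        At Z: go left to S.
          S is a leaf — visit S.
        Visit Z.
        At Z: no right child.
    Visit L.
    At L: go right to J.
      J is a leaf — visit J.
  Visit E.
  At E: go right to M.
    M is a leaf — visit M.
Full in-order sequence: P, B, T, F, K, V, S, Z, L, J, E, M.

4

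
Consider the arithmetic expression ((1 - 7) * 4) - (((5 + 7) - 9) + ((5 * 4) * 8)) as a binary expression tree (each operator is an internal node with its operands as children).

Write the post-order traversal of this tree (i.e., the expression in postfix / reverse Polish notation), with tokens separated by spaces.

1 7 - 4 * 5 7 + 9 - 5 4 * 8 * + -

Post-order on an expression tree gives postfix notation: for each operator, emit left operand, right operand, then the operator.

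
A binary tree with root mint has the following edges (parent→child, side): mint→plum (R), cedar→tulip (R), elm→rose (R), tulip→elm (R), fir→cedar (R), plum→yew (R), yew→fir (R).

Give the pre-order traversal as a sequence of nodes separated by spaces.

Pre-order visits the node, then its left subtree, then its right subtree.
Visit mint.
At mint: no left child.
At mint: go right to plum.
  Visit plum.
  At plum: no left child.
  At plum: go right to yew.
    Visit yew.
    At yew: no left child.
    At yew: go right to fir.
      Visit fir.
      At fir: no left child.
      At fir: go right to cedar.
        Visit cedar.
        At cedar: no left child.
        At cedar: go right to tulip.
          Visit tulip.
          At tulip: no left child.
          At tulip: go right to elm.
            Visit elm.
            At elm: no left child.
            At elm: go right to rose.
              rose is a leaf — visit rose.

mint plum yew fir cedar tulip elm rose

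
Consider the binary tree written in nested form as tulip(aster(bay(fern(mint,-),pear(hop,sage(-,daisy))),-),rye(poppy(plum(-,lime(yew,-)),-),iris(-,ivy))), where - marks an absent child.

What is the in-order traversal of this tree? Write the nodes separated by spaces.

mint fern bay hop pear sage daisy aster tulip plum yew lime poppy rye iris ivy

In-order visits the left subtree, then the node, then the right subtree.
At tulip: go left to aster.
  At aster: go left to bay.
    At bay: go left to fern.
      At fern: go left to mint.
        mint is a leaf — visit mint.
      Visit fern.
      At fern: no right child.
    Visit bay.
    At bay: go right to pear.
      At pear: go left to hop.
        hop is a leaf — visit hop.
      Visit pear.
      At pear: go right to sage.
        At sage: no left child.
        Visit sage.
        At sage: go right to daisy.
          daisy is a leaf — visit daisy.
  Visit aster.
  At aster: no right child.
Visit tulip.
At tulip: go right to rye.
  At rye: go left to poppy.
    At poppy: go left to plum.
      At plum: no left child.
      Visit plum.
      At plum: go right to lime.
        At lime: go left to yew.
          yew is a leaf — visit yew.
        Visit lime.
        At lime: no right child.
    Visit poppy.
    At poppy: no right child.
  Visit rye.
  At rye: go right to iris.
    At iris: no left child.
    Visit iris.
    At iris: go right to ivy.
      ivy is a leaf — visit ivy.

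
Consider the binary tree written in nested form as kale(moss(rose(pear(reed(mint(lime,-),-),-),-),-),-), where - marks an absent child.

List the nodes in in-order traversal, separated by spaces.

lime mint reed pear rose moss kale

In-order visits the left subtree, then the node, then the right subtree.
At kale: go left to moss.
  At moss: go left to rose.
    At rose: go left to pear.
      At pear: go left to reed.
        At reed: go left to mint.
          At mint: go left to lime.
            lime is a leaf — visit lime.
          Visit mint.
          At mint: no right child.
        Visit reed.
        At reed: no right child.
      Visit pear.
      At pear: no right child.
    Visit rose.
    At rose: no right child.
  Visit moss.
  At moss: no right child.
Visit kale.
At kale: no right child.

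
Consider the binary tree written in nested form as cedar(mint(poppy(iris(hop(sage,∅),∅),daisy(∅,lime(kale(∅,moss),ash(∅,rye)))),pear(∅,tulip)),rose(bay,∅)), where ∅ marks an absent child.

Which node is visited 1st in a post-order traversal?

sage

Post-order visits the left subtree, then the right subtree, then the node.
At cedar: go left to mint.
  At mint: go left to poppy.
    At poppy: go left to iris.
      At iris: go left to hop.
        At hop: go left to sage.
          sage is a leaf — visit sage.
        At hop: no right child.
        Visit hop.
      At iris: no right child.
      Visit iris.
    At poppy: go right to daisy.
      At daisy: no left child.
      At daisy: go right to lime.
        At lime: go left to kale.
          At kale: no left child.
          At kale: go right to moss.
            moss is a leaf — visit moss.
          Visit kale.
        At lime: go right to ash.
          At ash: no left child.
          At ash: go right to rye.
            rye is a leaf — visit rye.
          Visit ash.
        Visit lime.
      Visit daisy.
    Visit poppy.
  At mint: go right to pear.
    At pear: no left child.
    At pear: go right to tulip.
      tulip is a leaf — visit tulip.
    Visit pear.
  Visit mint.
At cedar: go right to rose.
  At rose: go left to bay.
    bay is a leaf — visit bay.
  At rose: no right child.
  Visit rose.
Visit cedar.
Full post-order sequence: sage, hop, iris, moss, kale, rye, ash, lime, daisy, poppy, tulip, pear, mint, bay, rose, cedar.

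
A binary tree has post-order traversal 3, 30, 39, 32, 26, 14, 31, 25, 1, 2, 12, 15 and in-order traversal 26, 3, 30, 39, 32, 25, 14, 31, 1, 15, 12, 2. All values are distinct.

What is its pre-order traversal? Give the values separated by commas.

15, 1, 25, 26, 32, 39, 30, 3, 31, 14, 12, 2

The last element of post-order is the root; it splits in-order into left and right subtrees.
Root 15: left subtree has 9 nodes {26, 3, 30, 39, 32, 25, 14, 31, 1}, right has 2 {12, 2}.
  Root 1: left subtree has 8 nodes {26, 3, 30, 39, 32, 25, 14, 31}, right has 0 { }.
    Root 25: left subtree has 5 nodes {26, 3, 30, 39, 32}, right has 2 {14, 31}.
      Root 26: left subtree has 0 nodes { }, right has 4 {3, 30, 39, 32}.
        Root 32: left subtree has 3 nodes {3, 30, 39}, right has 0 { }.
          Root 39: left subtree has 2 nodes {3, 30}, right has 0 { }.
            Root 30: left subtree has 1 node {3}, right has 0 { }.
      Root 31: left subtree has 1 node {14}, right has 0 { }.
  Root 12: left subtree has 0 nodes { }, right has 1 {2}.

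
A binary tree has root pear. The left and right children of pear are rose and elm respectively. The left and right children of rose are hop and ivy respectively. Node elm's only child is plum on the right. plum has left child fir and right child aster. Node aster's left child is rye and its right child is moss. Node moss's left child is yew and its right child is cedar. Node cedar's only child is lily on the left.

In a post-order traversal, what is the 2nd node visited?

ivy

Post-order visits the left subtree, then the right subtree, then the node.
At pear: go left to rose.
  At rose: go left to hop.
    hop is a leaf — visit hop.
  At rose: go right to ivy.
    ivy is a leaf — visit ivy.
  Visit rose.
At pear: go right to elm.
  At elm: no left child.
  At elm: go right to plum.
    At plum: go left to fir.
      fir is a leaf — visit fir.
    At plum: go right to aster.
      At aster: go left to rye.
        rye is a leaf — visit rye.
      At aster: go right to moss.
        At moss: go left to yew.
          yew is a leaf — visit yew.
        At moss: go right to cedar.
          At cedar: go left to lily.
            lily is a leaf — visit lily.
          At cedar: no right child.
          Visit cedar.
        Visit moss.
      Visit aster.
    Visit plum.
  Visit elm.
Visit pear.
Full post-order sequence: hop, ivy, rose, fir, rye, yew, lily, cedar, moss, aster, plum, elm, pear.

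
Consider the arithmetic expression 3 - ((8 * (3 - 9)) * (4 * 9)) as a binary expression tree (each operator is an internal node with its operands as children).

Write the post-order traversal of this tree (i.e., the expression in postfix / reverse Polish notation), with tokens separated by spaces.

Post-order on an expression tree gives postfix notation: for each operator, emit left operand, right operand, then the operator.

3 8 3 9 - * 4 9 * * -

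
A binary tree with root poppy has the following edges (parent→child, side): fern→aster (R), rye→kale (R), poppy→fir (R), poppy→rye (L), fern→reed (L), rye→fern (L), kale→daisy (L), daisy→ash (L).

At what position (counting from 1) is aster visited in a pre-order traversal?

Pre-order visits the node, then its left subtree, then its right subtree.
Visit poppy.
At poppy: go left to rye.
  Visit rye.
  At rye: go left to fern.
    Visit fern.
    At fern: go left to reed.
      reed is a leaf — visit reed.
    At fern: go right to aster.
      aster is a leaf — visit aster.
  At rye: go right to kale.
    Visit kale.
    At kale: go left to daisy.
      Visit daisy.
      At daisy: go left to ash.
        ash is a leaf — visit ash.
      At daisy: no right child.
    At kale: no right child.
At poppy: go right to fir.
  fir is a leaf — visit fir.
Full pre-order sequence: poppy, rye, fern, reed, aster, kale, daisy, ash, fir.

5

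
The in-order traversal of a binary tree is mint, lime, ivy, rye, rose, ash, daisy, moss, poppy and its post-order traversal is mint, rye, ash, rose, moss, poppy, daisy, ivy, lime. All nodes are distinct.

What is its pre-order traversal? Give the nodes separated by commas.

The last element of post-order is the root; it splits in-order into left and right subtrees.
Root lime: left subtree has 1 node {mint}, right has 7 {ivy, rye, rose, ash, daisy, moss, poppy}.
  Root ivy: left subtree has 0 nodes { }, right has 6 {rye, rose, ash, daisy, moss, poppy}.
    Root daisy: left subtree has 3 nodes {rye, rose, ash}, right has 2 {moss, poppy}.
      Root rose: left subtree has 1 node {rye}, right has 1 {ash}.
      Root poppy: left subtree has 1 node {moss}, right has 0 { }.

lime, mint, ivy, daisy, rose, rye, ash, poppy, moss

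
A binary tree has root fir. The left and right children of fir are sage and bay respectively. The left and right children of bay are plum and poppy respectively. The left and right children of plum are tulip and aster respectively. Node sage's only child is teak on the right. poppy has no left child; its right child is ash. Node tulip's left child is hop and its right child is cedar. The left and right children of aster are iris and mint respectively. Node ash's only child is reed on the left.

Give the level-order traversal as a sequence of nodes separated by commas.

Level-order visits nodes level by level from the root, left to right within each level.
Level 0: fir
Level 1: sage, bay
Level 2: teak, plum, poppy
Level 3: tulip, aster, ash
Level 4: hop, cedar, iris, mint, reed

fir, sage, bay, teak, plum, poppy, tulip, aster, ash, hop, cedar, iris, mint, reed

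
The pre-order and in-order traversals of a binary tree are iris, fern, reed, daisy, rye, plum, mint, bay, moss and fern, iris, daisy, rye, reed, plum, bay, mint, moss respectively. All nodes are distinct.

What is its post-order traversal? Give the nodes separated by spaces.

The first element of pre-order is the root; it splits in-order into left and right subtrees.
Root iris: left subtree has 1 node {fern}, right has 7 {daisy, rye, reed, plum, bay, mint, moss}.
  Root reed: left subtree has 2 nodes {daisy, rye}, right has 4 {plum, bay, mint, moss}.
    Root daisy: left subtree has 0 nodes { }, right has 1 {rye}.
    Root plum: left subtree has 0 nodes { }, right has 3 {bay, mint, moss}.
      Root mint: left subtree has 1 node {bay}, right has 1 {moss}.

fern rye daisy bay moss mint plum reed iris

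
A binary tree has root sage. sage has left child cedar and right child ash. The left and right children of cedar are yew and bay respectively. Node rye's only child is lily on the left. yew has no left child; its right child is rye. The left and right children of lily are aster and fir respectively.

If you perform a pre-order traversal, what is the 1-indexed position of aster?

Pre-order visits the node, then its left subtree, then its right subtree.
Visit sage.
At sage: go left to cedar.
  Visit cedar.
  At cedar: go left to yew.
    Visit yew.
    At yew: no left child.
    At yew: go right to rye.
      Visit rye.
      At rye: go left to lily.
        Visit lily.
        At lily: go left to aster.
          aster is a leaf — visit aster.
        At lily: go right to fir.
          fir is a leaf — visit fir.
      At rye: no right child.
  At cedar: go right to bay.
    bay is a leaf — visit bay.
At sage: go right to ash.
  ash is a leaf — visit ash.
Full pre-order sequence: sage, cedar, yew, rye, lily, aster, fir, bay, ash.

6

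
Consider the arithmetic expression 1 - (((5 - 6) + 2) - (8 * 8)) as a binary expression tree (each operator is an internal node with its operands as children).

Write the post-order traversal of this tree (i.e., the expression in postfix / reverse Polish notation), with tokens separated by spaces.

1 5 6 - 2 + 8 8 * - -

Post-order on an expression tree gives postfix notation: for each operator, emit left operand, right operand, then the operator.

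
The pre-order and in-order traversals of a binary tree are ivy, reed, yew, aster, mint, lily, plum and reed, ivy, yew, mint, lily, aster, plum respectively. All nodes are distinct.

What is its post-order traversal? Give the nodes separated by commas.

The first element of pre-order is the root; it splits in-order into left and right subtrees.
Root ivy: left subtree has 1 node {reed}, right has 5 {yew, mint, lily, aster, plum}.
  Root yew: left subtree has 0 nodes { }, right has 4 {mint, lily, aster, plum}.
    Root aster: left subtree has 2 nodes {mint, lily}, right has 1 {plum}.
      Root mint: left subtree has 0 nodes { }, right has 1 {lily}.

reed, lily, mint, plum, aster, yew, ivy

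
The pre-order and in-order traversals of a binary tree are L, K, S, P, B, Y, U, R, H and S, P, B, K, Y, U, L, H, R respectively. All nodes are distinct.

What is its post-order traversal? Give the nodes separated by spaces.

B P S U Y K H R L

The first element of pre-order is the root; it splits in-order into left and right subtrees.
Root L: left subtree has 6 nodes {S, P, B, K, Y, U}, right has 2 {H, R}.
  Root K: left subtree has 3 nodes {S, P, B}, right has 2 {Y, U}.
    Root S: left subtree has 0 nodes { }, right has 2 {P, B}.
      Root P: left subtree has 0 nodes { }, right has 1 {B}.
    Root Y: left subtree has 0 nodes { }, right has 1 {U}.
  Root R: left subtree has 1 node {H}, right has 0 { }.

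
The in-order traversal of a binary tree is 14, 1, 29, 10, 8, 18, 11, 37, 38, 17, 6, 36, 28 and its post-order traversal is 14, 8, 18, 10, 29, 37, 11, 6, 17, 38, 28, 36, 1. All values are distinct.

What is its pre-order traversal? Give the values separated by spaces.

1 14 36 38 11 29 10 18 8 37 17 6 28

The last element of post-order is the root; it splits in-order into left and right subtrees.
Root 1: left subtree has 1 node {14}, right has 11 {29, 10, 8, 18, 11, 37, 38, 17, 6, 36, 28}.
  Root 36: left subtree has 9 nodes {29, 10, 8, 18, 11, 37, 38, 17, 6}, right has 1 {28}.
    Root 38: left subtree has 6 nodes {29, 10, 8, 18, 11, 37}, right has 2 {17, 6}.
      Root 11: left subtree has 4 nodes {29, 10, 8, 18}, right has 1 {37}.
        Root 29: left subtree has 0 nodes { }, right has 3 {10, 8, 18}.
          Root 10: left subtree has 0 nodes { }, right has 2 {8, 18}.
            Root 18: left subtree has 1 node {8}, right has 0 { }.
      Root 17: left subtree has 0 nodes { }, right has 1 {6}.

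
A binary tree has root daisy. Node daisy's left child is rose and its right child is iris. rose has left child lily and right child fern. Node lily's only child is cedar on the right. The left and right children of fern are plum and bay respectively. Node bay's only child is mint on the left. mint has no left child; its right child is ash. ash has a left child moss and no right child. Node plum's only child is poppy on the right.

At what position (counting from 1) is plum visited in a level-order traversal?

7

Level-order visits nodes level by level from the root, left to right within each level.
Level 0: daisy
Level 1: rose, iris
Level 2: lily, fern
Level 3: cedar, plum, bay
Level 4: poppy, mint
Level 5: ash
Level 6: moss
Full level-order sequence: daisy, rose, iris, lily, fern, cedar, plum, bay, poppy, mint, ash, moss.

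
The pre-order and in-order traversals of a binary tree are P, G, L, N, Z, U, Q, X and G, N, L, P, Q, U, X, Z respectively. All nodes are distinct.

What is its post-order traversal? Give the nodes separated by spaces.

The first element of pre-order is the root; it splits in-order into left and right subtrees.
Root P: left subtree has 3 nodes {G, N, L}, right has 4 {Q, U, X, Z}.
  Root G: left subtree has 0 nodes { }, right has 2 {N, L}.
    Root L: left subtree has 1 node {N}, right has 0 { }.
  Root Z: left subtree has 3 nodes {Q, U, X}, right has 0 { }.
    Root U: left subtree has 1 node {Q}, right has 1 {X}.

N L G Q X U Z P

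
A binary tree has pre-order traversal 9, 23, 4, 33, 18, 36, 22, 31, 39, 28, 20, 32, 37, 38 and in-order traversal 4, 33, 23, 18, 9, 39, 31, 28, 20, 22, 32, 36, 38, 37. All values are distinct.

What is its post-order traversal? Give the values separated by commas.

The first element of pre-order is the root; it splits in-order into left and right subtrees.
Root 9: left subtree has 4 nodes {4, 33, 23, 18}, right has 9 {39, 31, 28, 20, 22, 32, 36, 38, 37}.
  Root 23: left subtree has 2 nodes {4, 33}, right has 1 {18}.
    Root 4: left subtree has 0 nodes { }, right has 1 {33}.
  Root 36: left subtree has 6 nodes {39, 31, 28, 20, 22, 32}, right has 2 {38, 37}.
    Root 22: left subtree has 4 nodes {39, 31, 28, 20}, right has 1 {32}.
      Root 31: left subtree has 1 node {39}, right has 2 {28, 20}.
        Root 28: left subtree has 0 nodes { }, right has 1 {20}.
    Root 37: left subtree has 1 node {38}, right has 0 { }.

33, 4, 18, 23, 39, 20, 28, 31, 32, 22, 38, 37, 36, 9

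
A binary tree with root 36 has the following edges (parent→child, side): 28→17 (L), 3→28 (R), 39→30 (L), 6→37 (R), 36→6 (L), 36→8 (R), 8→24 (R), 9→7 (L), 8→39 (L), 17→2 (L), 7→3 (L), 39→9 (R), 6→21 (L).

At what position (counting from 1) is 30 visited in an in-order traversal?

In-order visits the left subtree, then the node, then the right subtree.
At 36: go left to 6.
  At 6: go left to 21.
    21 is a leaf — visit 21.
  Visit 6.
  At 6: go right to 37.
    37 is a leaf — visit 37.
Visit 36.
At 36: go right to 8.
  At 8: go left to 39.
    At 39: go left to 30.
      30 is a leaf — visit 30.
    Visit 39.
    At 39: go right to 9.
      At 9: go left to 7.
        At 7: go left to 3.
          At 3: no left child.
          Visit 3.
          At 3: go right to 28.
            At 28: go left to 17.
              At 17: go left to 2.
                2 is a leaf — visit 2.
              Visit 17.
              At 17: no right child.
            Visit 28.
            At 28: no right child.
        Visit 7.
        At 7: no right child.
      Visit 9.
      At 9: no right child.
  Visit 8.
  At 8: go right to 24.
    24 is a leaf — visit 24.
Full in-order sequence: 21, 6, 37, 36, 30, 39, 3, 2, 17, 28, 7, 9, 8, 24.

5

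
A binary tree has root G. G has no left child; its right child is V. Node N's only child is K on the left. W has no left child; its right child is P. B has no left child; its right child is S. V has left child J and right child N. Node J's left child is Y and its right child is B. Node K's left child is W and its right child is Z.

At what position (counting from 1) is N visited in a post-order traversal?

9

Post-order visits the left subtree, then the right subtree, then the node.
At G: no left child.
At G: go right to V.
  At V: go left to J.
    At J: go left to Y.
      Y is a leaf — visit Y.
    At J: go right to B.
      At B: no left child.
      At B: go right to S.
        S is a leaf — visit S.
      Visit B.
    Visit J.
  At V: go right to N.
    At N: go left to K.
      At K: go left to W.
        At W: no left child.
        At W: go right to P.
          P is a leaf — visit P.
        Visit W.
      At K: go right to Z.
        Z is a leaf — visit Z.
      Visit K.
    At N: no right child.
    Visit N.
  Visit V.
Visit G.
Full post-order sequence: Y, S, B, J, P, W, Z, K, N, V, G.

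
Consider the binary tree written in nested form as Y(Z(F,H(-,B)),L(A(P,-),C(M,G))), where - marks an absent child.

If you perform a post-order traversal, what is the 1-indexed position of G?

8

Post-order visits the left subtree, then the right subtree, then the node.
At Y: go left to Z.
  At Z: go left to F.
    F is a leaf — visit F.
  At Z: go right to H.
    At H: no left child.
    At H: go right to B.
      B is a leaf — visit B.
    Visit H.
  Visit Z.
At Y: go right to L.
  At L: go left to A.
    At A: go left to P.
      P is a leaf — visit P.
    At A: no right child.
    Visit A.
  At L: go right to C.
    At C: go left to M.
      M is a leaf — visit M.
    At C: go right to G.
      G is a leaf — visit G.
    Visit C.
  Visit L.
Visit Y.
Full post-order sequence: F, B, H, Z, P, A, M, G, C, L, Y.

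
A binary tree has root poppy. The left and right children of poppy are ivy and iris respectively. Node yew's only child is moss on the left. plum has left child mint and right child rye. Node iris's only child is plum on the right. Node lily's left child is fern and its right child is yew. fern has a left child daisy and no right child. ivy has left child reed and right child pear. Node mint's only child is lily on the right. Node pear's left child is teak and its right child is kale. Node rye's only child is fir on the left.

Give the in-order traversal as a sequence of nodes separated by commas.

In-order visits the left subtree, then the node, then the right subtree.
At poppy: go left to ivy.
  At ivy: go left to reed.
    reed is a leaf — visit reed.
  Visit ivy.
  At ivy: go right to pear.
    At pear: go left to teak.
      teak is a leaf — visit teak.
    Visit pear.
    At pear: go right to kale.
      kale is a leaf — visit kale.
Visit poppy.
At poppy: go right to iris.
  At iris: no left child.
  Visit iris.
  At iris: go right to plum.
    At plum: go left to mint.
      At mint: no left child.
      Visit mint.
      At mint: go right to lily.
        At lily: go left to fern.
          At fern: go left to daisy.
            daisy is a leaf — visit daisy.
          Visit fern.
          At fern: no right child.
        Visit lily.
        At lily: go right to yew.
          At yew: go left to moss.
            moss is a leaf — visit moss.
          Visit yew.
          At yew: no right child.
    Visit plum.
    At plum: go right to rye.
      At rye: go left to fir.
        fir is a leaf — visit fir.
      Visit rye.
      At rye: no right child.

reed, ivy, teak, pear, kale, poppy, iris, mint, daisy, fern, lily, moss, yew, plum, fir, rye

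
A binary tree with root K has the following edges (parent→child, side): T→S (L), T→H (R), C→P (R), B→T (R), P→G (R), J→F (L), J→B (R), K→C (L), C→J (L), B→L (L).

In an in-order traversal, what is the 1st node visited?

F

In-order visits the left subtree, then the node, then the right subtree.
At K: go left to C.
  At C: go left to J.
    At J: go left to F.
      F is a leaf — visit F.
    Visit J.
    At J: go right to B.
      At B: go left to L.
        L is a leaf — visit L.
      Visit B.
      At B: go right to T.
        At T: go left to S.
          S is a leaf — visit S.
        Visit T.
        At T: go right to H.
          H is a leaf — visit H.
  Visit C.
  At C: go right to P.
    At P: no left child.
    Visit P.
    At P: go right to G.
      G is a leaf — visit G.
Visit K.
At K: no right child.
Full in-order sequence: F, J, L, B, S, T, H, C, P, G, K.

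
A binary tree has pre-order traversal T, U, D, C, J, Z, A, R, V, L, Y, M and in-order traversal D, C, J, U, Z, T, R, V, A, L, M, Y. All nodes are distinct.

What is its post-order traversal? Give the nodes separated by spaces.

The first element of pre-order is the root; it splits in-order into left and right subtrees.
Root T: left subtree has 5 nodes {D, C, J, U, Z}, right has 6 {R, V, A, L, M, Y}.
  Root U: left subtree has 3 nodes {D, C, J}, right has 1 {Z}.
    Root D: left subtree has 0 nodes { }, right has 2 {C, J}.
      Root C: left subtree has 0 nodes { }, right has 1 {J}.
  Root A: left subtree has 2 nodes {R, V}, right has 3 {L, M, Y}.
    Root R: left subtree has 0 nodes { }, right has 1 {V}.
    Root L: left subtree has 0 nodes { }, right has 2 {M, Y}.
      Root Y: left subtree has 1 node {M}, right has 0 { }.

J C D Z U V R M Y L A T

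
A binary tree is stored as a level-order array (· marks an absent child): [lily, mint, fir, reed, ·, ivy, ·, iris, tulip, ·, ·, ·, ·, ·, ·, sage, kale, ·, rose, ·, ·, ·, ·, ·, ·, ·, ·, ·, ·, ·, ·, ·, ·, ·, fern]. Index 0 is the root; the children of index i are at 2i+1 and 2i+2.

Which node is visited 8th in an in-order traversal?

In-order visits the left subtree, then the node, then the right subtree.
At lily: go left to mint.
  At mint: go left to reed.
    At reed: go left to iris.
      At iris: go left to sage.
        sage is a leaf — visit sage.
      Visit iris.
      At iris: go right to kale.
        At kale: no left child.
        Visit kale.
        At kale: go right to fern.
          fern is a leaf — visit fern.
    Visit reed.
    At reed: go right to tulip.
      At tulip: no left child.
      Visit tulip.
      At tulip: go right to rose.
        rose is a leaf — visit rose.
  Visit mint.
  At mint: no right child.
Visit lily.
At lily: go right to fir.
  At fir: go left to ivy.
    ivy is a leaf — visit ivy.
  Visit fir.
  At fir: no right child.
Full in-order sequence: sage, iris, kale, fern, reed, tulip, rose, mint, lily, ivy, fir.

mint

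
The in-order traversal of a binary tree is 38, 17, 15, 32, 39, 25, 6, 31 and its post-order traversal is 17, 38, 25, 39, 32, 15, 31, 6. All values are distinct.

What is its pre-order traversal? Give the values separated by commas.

The last element of post-order is the root; it splits in-order into left and right subtrees.
Root 6: left subtree has 6 nodes {38, 17, 15, 32, 39, 25}, right has 1 {31}.
  Root 15: left subtree has 2 nodes {38, 17}, right has 3 {32, 39, 25}.
    Root 38: left subtree has 0 nodes { }, right has 1 {17}.
    Root 32: left subtree has 0 nodes { }, right has 2 {39, 25}.
      Root 39: left subtree has 0 nodes { }, right has 1 {25}.

6, 15, 38, 17, 32, 39, 25, 31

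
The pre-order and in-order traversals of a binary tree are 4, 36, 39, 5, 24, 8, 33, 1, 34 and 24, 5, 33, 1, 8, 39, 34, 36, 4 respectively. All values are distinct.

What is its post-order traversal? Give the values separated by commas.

The first element of pre-order is the root; it splits in-order into left and right subtrees.
Root 4: left subtree has 8 nodes {24, 5, 33, 1, 8, 39, 34, 36}, right has 0 { }.
  Root 36: left subtree has 7 nodes {24, 5, 33, 1, 8, 39, 34}, right has 0 { }.
    Root 39: left subtree has 5 nodes {24, 5, 33, 1, 8}, right has 1 {34}.
      Root 5: left subtree has 1 node {24}, right has 3 {33, 1, 8}.
        Root 8: left subtree has 2 nodes {33, 1}, right has 0 { }.
          Root 33: left subtree has 0 nodes { }, right has 1 {1}.

24, 1, 33, 8, 5, 34, 39, 36, 4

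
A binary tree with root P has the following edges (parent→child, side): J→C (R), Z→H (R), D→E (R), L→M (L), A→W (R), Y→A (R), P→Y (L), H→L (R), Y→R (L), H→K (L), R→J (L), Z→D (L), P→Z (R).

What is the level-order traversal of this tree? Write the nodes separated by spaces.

Level-order visits nodes level by level from the root, left to right within each level.
Level 0: P
Level 1: Y, Z
Level 2: R, A, D, H
Level 3: J, W, E, K, L
Level 4: C, M

P Y Z R A D H J W E K L C M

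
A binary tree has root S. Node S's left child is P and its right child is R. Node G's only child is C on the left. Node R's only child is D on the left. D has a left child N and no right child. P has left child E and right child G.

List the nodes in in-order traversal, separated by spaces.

In-order visits the left subtree, then the node, then the right subtree.
At S: go left to P.
  At P: go left to E.
    E is a leaf — visit E.
  Visit P.
  At P: go right to G.
    At G: go left to C.
      C is a leaf — visit C.
    Visit G.
    At G: no right child.
Visit S.
At S: go right to R.
  At R: go left to D.
    At D: go left to N.
      N is a leaf — visit N.
    Visit D.
    At D: no right child.
  Visit R.
  At R: no right child.

E P C G S N D R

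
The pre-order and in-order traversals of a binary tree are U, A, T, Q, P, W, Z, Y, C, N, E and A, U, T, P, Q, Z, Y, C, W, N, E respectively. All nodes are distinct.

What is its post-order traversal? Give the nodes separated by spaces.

The first element of pre-order is the root; it splits in-order into left and right subtrees.
Root U: left subtree has 1 node {A}, right has 9 {T, P, Q, Z, Y, C, W, N, E}.
  Root T: left subtree has 0 nodes { }, right has 8 {P, Q, Z, Y, C, W, N, E}.
    Root Q: left subtree has 1 node {P}, right has 6 {Z, Y, C, W, N, E}.
      Root W: left subtree has 3 nodes {Z, Y, C}, right has 2 {N, E}.
        Root Z: left subtree has 0 nodes { }, right has 2 {Y, C}.
          Root Y: left subtree has 0 nodes { }, right has 1 {C}.
        Root N: left subtree has 0 nodes { }, right has 1 {E}.

A P C Y Z E N W Q T U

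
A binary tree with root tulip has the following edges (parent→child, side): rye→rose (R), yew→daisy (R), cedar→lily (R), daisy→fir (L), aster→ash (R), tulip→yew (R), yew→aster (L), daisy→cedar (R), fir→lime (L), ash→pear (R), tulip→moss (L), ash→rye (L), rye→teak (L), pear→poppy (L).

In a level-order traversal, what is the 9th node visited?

rye

Level-order visits nodes level by level from the root, left to right within each level.
Level 0: tulip
Level 1: moss, yew
Level 2: aster, daisy
Level 3: ash, fir, cedar
Level 4: rye, pear, lime, lily
Level 5: teak, rose, poppy
Full level-order sequence: tulip, moss, yew, aster, daisy, ash, fir, cedar, rye, pear, lime, lily, teak, rose, poppy.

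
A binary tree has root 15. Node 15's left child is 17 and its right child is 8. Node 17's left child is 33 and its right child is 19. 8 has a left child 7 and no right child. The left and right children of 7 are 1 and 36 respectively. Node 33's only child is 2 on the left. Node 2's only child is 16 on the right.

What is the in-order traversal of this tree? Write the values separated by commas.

2, 16, 33, 17, 19, 15, 1, 7, 36, 8

In-order visits the left subtree, then the node, then the right subtree.
At 15: go left to 17.
  At 17: go left to 33.
    At 33: go left to 2.
      At 2: no left child.
      Visit 2.
      At 2: go right to 16.
        16 is a leaf — visit 16.
    Visit 33.
    At 33: no right child.
  Visit 17.
  At 17: go right to 19.
    19 is a leaf — visit 19.
Visit 15.
At 15: go right to 8.
  At 8: go left to 7.
    At 7: go left to 1.
      1 is a leaf — visit 1.
    Visit 7.
    At 7: go right to 36.
      36 is a leaf — visit 36.
  Visit 8.
  At 8: no right child.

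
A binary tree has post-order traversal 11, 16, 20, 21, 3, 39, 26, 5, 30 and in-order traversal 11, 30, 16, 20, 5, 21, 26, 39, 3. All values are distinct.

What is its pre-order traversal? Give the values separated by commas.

The last element of post-order is the root; it splits in-order into left and right subtrees.
Root 30: left subtree has 1 node {11}, right has 7 {16, 20, 5, 21, 26, 39, 3}.
  Root 5: left subtree has 2 nodes {16, 20}, right has 4 {21, 26, 39, 3}.
    Root 20: left subtree has 1 node {16}, right has 0 { }.
    Root 26: left subtree has 1 node {21}, right has 2 {39, 3}.
      Root 39: left subtree has 0 nodes { }, right has 1 {3}.

30, 11, 5, 20, 16, 26, 21, 39, 3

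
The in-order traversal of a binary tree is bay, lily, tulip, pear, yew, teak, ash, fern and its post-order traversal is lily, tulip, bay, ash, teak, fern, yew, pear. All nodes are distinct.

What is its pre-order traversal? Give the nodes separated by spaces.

pear bay tulip lily yew fern teak ash

The last element of post-order is the root; it splits in-order into left and right subtrees.
Root pear: left subtree has 3 nodes {bay, lily, tulip}, right has 4 {yew, teak, ash, fern}.
  Root bay: left subtree has 0 nodes { }, right has 2 {lily, tulip}.
    Root tulip: left subtree has 1 node {lily}, right has 0 { }.
  Root yew: left subtree has 0 nodes { }, right has 3 {teak, ash, fern}.
    Root fern: left subtree has 2 nodes {teak, ash}, right has 0 { }.
      Root teak: left subtree has 0 nodes { }, right has 1 {ash}.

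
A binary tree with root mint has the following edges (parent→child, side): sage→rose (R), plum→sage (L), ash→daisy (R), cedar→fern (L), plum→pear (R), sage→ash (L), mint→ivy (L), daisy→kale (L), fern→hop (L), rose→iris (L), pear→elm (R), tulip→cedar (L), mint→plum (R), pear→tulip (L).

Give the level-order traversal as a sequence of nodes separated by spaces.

Level-order visits nodes level by level from the root, left to right within each level.
Level 0: mint
Level 1: ivy, plum
Level 2: sage, pear
Level 3: ash, rose, tulip, elm
Level 4: daisy, iris, cedar
Level 5: kale, fern
Level 6: hop

mint ivy plum sage pear ash rose tulip elm daisy iris cedar kale fern hop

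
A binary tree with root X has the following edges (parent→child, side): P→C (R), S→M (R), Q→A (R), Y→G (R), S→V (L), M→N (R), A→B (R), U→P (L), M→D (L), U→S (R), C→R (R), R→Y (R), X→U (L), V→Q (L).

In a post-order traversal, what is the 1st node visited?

Post-order visits the left subtree, then the right subtree, then the node.
At X: go left to U.
  At U: go left to P.
    At P: no left child.
    At P: go right to C.
      At C: no left child.
      At C: go right to R.
        At R: no left child.
        At R: go right to Y.
          At Y: no left child.
          At Y: go right to G.
            G is a leaf — visit G.
          Visit Y.
        Visit R.
      Visit C.
    Visit P.
  At U: go right to S.
    At S: go left to V.
      At V: go left to Q.
        At Q: no left child.
        At Q: go right to A.
          At A: no left child.
          At A: go right to B.
            B is a leaf — visit B.
          Visit A.
        Visit Q.
      At V: no right child.
      Visit V.
    At S: go right to M.
      At M: go left to D.
        D is a leaf — visit D.
      At M: go right to N.
        N is a leaf — visit N.
      Visit M.
    Visit S.
  Visit U.
At X: no right child.
Visit X.
Full post-order sequence: G, Y, R, C, P, B, A, Q, V, D, N, M, S, U, X.

G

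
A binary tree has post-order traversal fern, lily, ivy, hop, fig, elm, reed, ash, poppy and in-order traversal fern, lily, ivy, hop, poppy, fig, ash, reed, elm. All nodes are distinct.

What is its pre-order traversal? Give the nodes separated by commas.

The last element of post-order is the root; it splits in-order into left and right subtrees.
Root poppy: left subtree has 4 nodes {fern, lily, ivy, hop}, right has 4 {fig, ash, reed, elm}.
  Root hop: left subtree has 3 nodes {fern, lily, ivy}, right has 0 { }.
    Root ivy: left subtree has 2 nodes {fern, lily}, right has 0 { }.
      Root lily: left subtree has 1 node {fern}, right has 0 { }.
  Root ash: left subtree has 1 node {fig}, right has 2 {reed, elm}.
    Root reed: left subtree has 0 nodes { }, right has 1 {elm}.

poppy, hop, ivy, lily, fern, ash, fig, reed, elm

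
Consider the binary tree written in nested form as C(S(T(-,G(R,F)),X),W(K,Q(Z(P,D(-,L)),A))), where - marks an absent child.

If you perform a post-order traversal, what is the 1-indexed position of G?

Post-order visits the left subtree, then the right subtree, then the node.
At C: go left to S.
  At S: go left to T.
    At T: no left child.
    At T: go right to G.
      At G: go left to R.
        R is a leaf — visit R.
      At G: go right to F.
        F is a leaf — visit F.
      Visit G.
    Visit T.
  At S: go right to X.
    X is a leaf — visit X.
  Visit S.
At C: go right to W.
  At W: go left to K.
    K is a leaf — visit K.
  At W: go right to Q.
    At Q: go left to Z.
      At Z: go left to P.
        P is a leaf — visit P.
      At Z: go right to D.
        At D: no left child.
        At D: go right to L.
          L is a leaf — visit L.
        Visit D.
      Visit Z.
    At Q: go right to A.
      A is a leaf — visit A.
    Visit Q.
  Visit W.
Visit C.
Full post-order sequence: R, F, G, T, X, S, K, P, L, D, Z, A, Q, W, C.

3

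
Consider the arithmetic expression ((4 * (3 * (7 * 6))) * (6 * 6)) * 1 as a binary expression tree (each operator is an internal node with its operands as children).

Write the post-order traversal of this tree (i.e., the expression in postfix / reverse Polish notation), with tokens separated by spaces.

Post-order on an expression tree gives postfix notation: for each operator, emit left operand, right operand, then the operator.

4 3 7 6 * * * 6 6 * * 1 *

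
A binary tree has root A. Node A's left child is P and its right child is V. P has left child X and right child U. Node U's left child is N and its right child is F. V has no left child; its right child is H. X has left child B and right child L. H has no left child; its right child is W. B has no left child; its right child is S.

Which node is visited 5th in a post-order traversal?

N

Post-order visits the left subtree, then the right subtree, then the node.
At A: go left to P.
  At P: go left to X.
    At X: go left to B.
      At B: no left child.
      At B: go right to S.
        S is a leaf — visit S.
      Visit B.
    At X: go right to L.
      L is a leaf — visit L.
    Visit X.
  At P: go right to U.
    At U: go left to N.
      N is a leaf — visit N.
    At U: go right to F.
      F is a leaf — visit F.
    Visit U.
  Visit P.
At A: go right to V.
  At V: no left child.
  At V: go right to H.
    At H: no left child.
    At H: go right to W.
      W is a leaf — visit W.
    Visit H.
  Visit V.
Visit A.
Full post-order sequence: S, B, L, X, N, F, U, P, W, H, V, A.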